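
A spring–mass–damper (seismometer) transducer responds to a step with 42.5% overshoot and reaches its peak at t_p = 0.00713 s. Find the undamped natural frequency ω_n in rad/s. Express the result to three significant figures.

From the overshoot, ζ = −ln(OS)/√(π²+ln²(OS)) = 0.263.
From t_p = π/ω_d, ω_d = π/0.00713 = 441 rad/s, so ω_n = ω_d/√(1−ζ²) = 457 rad/s.

ω_n ≈ 457 rad/s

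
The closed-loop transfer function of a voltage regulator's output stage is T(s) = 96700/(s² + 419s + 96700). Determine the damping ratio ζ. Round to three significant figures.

ζ ≈ 0.674

Comparing the denominator to s² + 2ζω_n s + ω_n²: ω_n = √96700 = 311 rad/s, and 2ζω_n = 419 so ζ = 419/(2·311) = 0.674.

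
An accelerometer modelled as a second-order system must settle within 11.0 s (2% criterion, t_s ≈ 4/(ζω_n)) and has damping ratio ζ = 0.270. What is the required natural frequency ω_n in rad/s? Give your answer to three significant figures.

Rearranging t_s ≈ 4/(ζω_n) gives ω_n = 4/(ζ·t_s) = 4/(0.270 × 11.0) = 1.35 rad/s.

ω_n ≈ 1.35 rad/s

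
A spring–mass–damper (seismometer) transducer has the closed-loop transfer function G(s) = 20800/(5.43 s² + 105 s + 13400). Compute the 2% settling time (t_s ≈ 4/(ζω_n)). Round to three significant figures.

Dividing through by 5.43: denominator becomes s² + 19.34 s + 2468.
So ω_n = √2468 = 49.7 rad/s and ζ = 19.34/(2·49.7) = 0.195.
t_s ≈ 4/(ζω_n) = 0.414 s.

t_s ≈ 0.414 s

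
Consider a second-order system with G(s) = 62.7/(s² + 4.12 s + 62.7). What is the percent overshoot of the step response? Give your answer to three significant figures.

%OS ≈ 42.9%

ω_n = √62.7 = 7.92 rad/s; ζ = 4.12/(2·7.92) = 0.260.
Overshoot: exp(−π·0.260/√(1−0.260²)) = 0.429, i.e. 42.9%.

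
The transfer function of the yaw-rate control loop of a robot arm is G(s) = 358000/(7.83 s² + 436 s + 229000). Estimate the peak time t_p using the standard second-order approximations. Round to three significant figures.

Dividing through by 7.83: denominator becomes s² + 55.68 s + 29250.
So ω_n = √29250 = 171 rad/s and ζ = 55.68/(2·171) = 0.163.
ω_d = ω_n√(1−ζ²) = 169 rad/s. t_p = π/ω_d = 0.0186 s.

t_p ≈ 0.0186 s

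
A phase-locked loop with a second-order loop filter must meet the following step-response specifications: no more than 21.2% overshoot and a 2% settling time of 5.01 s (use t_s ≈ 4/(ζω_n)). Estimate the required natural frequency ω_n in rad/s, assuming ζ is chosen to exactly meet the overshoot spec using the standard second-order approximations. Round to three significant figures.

ω_n ≈ 1.80 rad/s

ζ = −ln(OS)/√(π² + (ln OS)²). With OS = 0.212, ln OS = −1.551 and ζ = 1.551/3.504 = 0.443.
From t_s ≈ 4/(ζω_n): ω_n = 4/(ζ·t_s) = 4/(0.443·5.01) = 1.80 rad/s.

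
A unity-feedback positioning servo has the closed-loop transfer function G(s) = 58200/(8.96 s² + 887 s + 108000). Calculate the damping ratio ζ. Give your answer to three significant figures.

Dividing through by 8.96: denominator becomes s² + 99.00 s + 12050.
So ω_n = √12050 = 110 rad/s and ζ = 99.00/(2·110) = 0.451.

ζ ≈ 0.451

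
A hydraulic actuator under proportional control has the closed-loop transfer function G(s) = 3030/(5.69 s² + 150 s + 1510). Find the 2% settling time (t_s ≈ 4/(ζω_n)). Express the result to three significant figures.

t_s ≈ 0.303 s

Dividing through by 5.69: denominator becomes s² + 26.36 s + 265.4.
So ω_n = √265.4 = 16.3 rad/s and ζ = 26.36/(2·16.3) = 0.809.
t_s ≈ 4/(ζω_n) = 0.303 s.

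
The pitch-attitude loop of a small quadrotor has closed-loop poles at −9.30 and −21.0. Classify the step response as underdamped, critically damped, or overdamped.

overdamped

Since the poles are distinct, negative and real, the response is overdamped.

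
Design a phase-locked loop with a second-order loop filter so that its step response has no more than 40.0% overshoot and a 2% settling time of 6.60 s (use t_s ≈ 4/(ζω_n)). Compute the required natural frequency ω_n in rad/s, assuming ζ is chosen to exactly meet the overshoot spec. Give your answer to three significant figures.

Inverting the overshoot relation: ζ = |ln 0.400|/√(π² + ln²0.400) = 0.280.
Then ω_n = 4/(ζ t_s) = 4/(0.280 × 6.60) = 2.16 rad/s.

ω_n ≈ 2.16 rad/s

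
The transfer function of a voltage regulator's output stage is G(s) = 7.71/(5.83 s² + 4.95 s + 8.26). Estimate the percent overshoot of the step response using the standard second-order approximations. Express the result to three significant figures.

%OS ≈ 30.1%

Dividing through by 5.83: denominator becomes s² + 0.8491 s + 1.417.
So ω_n = √1.417 = 1.19 rad/s and ζ = 0.8491/(2·1.19) = 0.357.
Overshoot: exp(−π·0.357/√(1−0.357²)) = 0.301, i.e. 30.1%.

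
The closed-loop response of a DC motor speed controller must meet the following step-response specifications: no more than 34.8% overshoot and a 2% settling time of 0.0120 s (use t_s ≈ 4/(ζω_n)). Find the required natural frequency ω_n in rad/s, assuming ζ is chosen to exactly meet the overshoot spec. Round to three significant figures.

From %OS = 100·exp(−πζ/√(1−ζ²)), invert to get ζ = −ln(OS)/√(π² + ln²(OS)) with OS = 0.348.
−ln 0.348 = 1.056, so ζ = 1.056/√(π² + 1.114) = 0.318.
Then ω_n = 4/(ζ t_s) = 4/(0.318 × 0.0120) = 1050 rad/s.

ω_n ≈ 1050 rad/s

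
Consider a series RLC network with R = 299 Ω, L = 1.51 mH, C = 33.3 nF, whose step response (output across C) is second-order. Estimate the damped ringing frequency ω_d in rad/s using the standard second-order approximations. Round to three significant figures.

For a series RLC circuit (capacitor voltage as output), ω_n = 1/√(LC) = 1/√(1.51 mH · 33.3 nF) = 141000 rad/s.
ζ = (R/2)·√(C/L) = (299/2)·√(33.3 nF/1.51 mH) = 0.702.
ω_d = 141000·√(1 − 0.702²) = 100000 rad/s.

ω_d ≈ 100000 rad/s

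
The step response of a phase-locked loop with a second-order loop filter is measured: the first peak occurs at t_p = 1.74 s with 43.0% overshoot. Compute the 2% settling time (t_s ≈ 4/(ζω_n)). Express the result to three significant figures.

t_s ≈ 8.25 s

The overshoot fixes ζ = −ln(OS)/√(π²+ln²(OS)) = 0.259.
From t_p = π/ω_d, ω_d = π/1.74 = 1.81 rad/s, so ω_n = ω_d/√(1−ζ²) = 1.87 rad/s.
t_s ≈ 4/(ζω_n) = 4/(0.259·1.87) = 8.25 s.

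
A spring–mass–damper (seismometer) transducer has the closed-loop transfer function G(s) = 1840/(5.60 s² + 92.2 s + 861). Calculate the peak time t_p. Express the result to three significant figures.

t_p ≈ 0.339 s

Dividing through by 5.60: denominator becomes s² + 16.46 s + 153.8.
So ω_n = √153.8 = 12.4 rad/s and ζ = 16.46/(2·12.4) = 0.664.
The damped frequency ω_d = ω_n√(1−ζ²) = 9.27 rad/s. t_p = π/ω_d = 0.339 s.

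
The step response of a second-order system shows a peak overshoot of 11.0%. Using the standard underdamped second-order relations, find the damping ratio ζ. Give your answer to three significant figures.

From %OS = 100·exp(−πζ/√(1−ζ²)), invert to get ζ = −ln(OS)/√(π² + ln²(OS)) with OS = 0.110.
−ln 0.110 = 2.207, so ζ = 2.207/√(π² + 4.872) = 0.575.

ζ ≈ 0.575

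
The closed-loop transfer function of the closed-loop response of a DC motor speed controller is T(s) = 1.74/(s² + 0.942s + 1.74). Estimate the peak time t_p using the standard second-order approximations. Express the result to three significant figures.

t_p ≈ 2.55 s

ω_n = √1.74 = 1.32 rad/s; ζ = 0.942/(2·1.32) = 0.357.
The damped frequency ω_d = ω_n√(1−ζ²) = 1.23 rad/s. Then t_p = π/ω_d = 2.55 s.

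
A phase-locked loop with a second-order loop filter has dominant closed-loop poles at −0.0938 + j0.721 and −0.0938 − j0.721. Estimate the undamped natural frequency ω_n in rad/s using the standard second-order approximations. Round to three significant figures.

The poles are at −σ ± jω_d with σ = 0.0938 and ω_d = 0.721, so ω_n = √(σ²+ω_d²) = 0.727 rad/s and ζ = σ/ω_n = 0.129.

ω_n ≈ 0.727 rad/s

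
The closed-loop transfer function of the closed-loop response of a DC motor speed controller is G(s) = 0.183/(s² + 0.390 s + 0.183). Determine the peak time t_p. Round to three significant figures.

t_p ≈ 8.25 s

Matching coefficients with s² + 2ζω_n s + ω_n² gives ω_n² = 0.183 ⇒ ω_n = 0.428 rad/s, and ζ = 0.390/(2ω_n) = 0.456.
ω_d = ω_n√(1−ζ²) = 0.381 rad/s. Then t_p = π/ω_d = 8.25 s.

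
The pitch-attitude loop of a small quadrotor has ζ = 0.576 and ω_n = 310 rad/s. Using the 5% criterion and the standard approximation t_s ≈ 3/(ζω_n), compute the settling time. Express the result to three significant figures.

t_s ≈ 3/(ζω_n) = 3/(0.576 × 310) = 0.0168 s.

t_s ≈ 0.0168 s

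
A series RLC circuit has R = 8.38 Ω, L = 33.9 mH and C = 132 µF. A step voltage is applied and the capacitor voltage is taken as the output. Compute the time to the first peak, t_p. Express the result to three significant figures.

For a series RLC circuit (capacitor voltage as output), ω_n = 1/√(LC) = 1/√(33.9 mH · 132 µF) = 473 rad/s.
ζ = (R/2)·√(C/L) = (8.38/2)·√(132 µF/33.9 mH) = 0.261.
ω_d = ω_n√(1−ζ²) = 456 rad/s. t_p = π/ω_d = 0.00689 s.

t_p ≈ 0.00689 s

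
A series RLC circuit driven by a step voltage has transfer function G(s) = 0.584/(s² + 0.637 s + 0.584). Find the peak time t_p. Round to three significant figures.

Comparing the denominator to s² + 2ζω_n s + ω_n²: ω_n = √0.584 = 0.764 rad/s, and 2ζω_n = 0.637 so ζ = 0.637/(2·0.764) = 0.417.
ω_d = ω_n√(1−ζ²) = 0.695 rad/s. Then t_p = π/ω_d = 4.52 s.

t_p ≈ 4.52 s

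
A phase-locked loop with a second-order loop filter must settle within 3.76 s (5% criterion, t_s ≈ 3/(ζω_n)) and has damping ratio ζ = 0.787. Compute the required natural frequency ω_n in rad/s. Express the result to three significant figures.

Rearranging t_s ≈ 3/(ζω_n) gives ω_n = 3/(ζ·t_s) = 3/(0.787 × 3.76) = 1.01 rad/s.

ω_n ≈ 1.01 rad/s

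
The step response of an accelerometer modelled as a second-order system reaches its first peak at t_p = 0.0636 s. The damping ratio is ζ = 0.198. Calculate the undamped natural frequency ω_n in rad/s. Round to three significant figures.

Peak time t_p = π/ω_d, so ω_d = π/t_p = π/0.0636 = 49.4 rad/s.
ω_n = ω_d/√(1−ζ²) = 49.4/√0.961 = 50.4 rad/s.

ω_n ≈ 50.4 rad/s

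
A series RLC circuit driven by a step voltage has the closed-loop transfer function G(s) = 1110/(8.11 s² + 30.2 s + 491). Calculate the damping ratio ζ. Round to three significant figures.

ζ ≈ 0.239

Dividing through by 8.11: denominator becomes s² + 3.724 s + 60.54.
So ω_n = √60.54 = 7.78 rad/s and ζ = 3.724/(2·7.78) = 0.239.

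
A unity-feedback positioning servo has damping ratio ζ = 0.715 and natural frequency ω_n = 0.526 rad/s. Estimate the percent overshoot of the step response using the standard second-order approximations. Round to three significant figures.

For an underdamped second-order system, %OS = 100·exp(−πζ/√(1−ζ²)).
πζ/√(1−ζ²) = π·0.715/√(1−0.511) = 3.213, so %OS = 100·e^(−3.213) = 4.02%.

%OS ≈ 4.02%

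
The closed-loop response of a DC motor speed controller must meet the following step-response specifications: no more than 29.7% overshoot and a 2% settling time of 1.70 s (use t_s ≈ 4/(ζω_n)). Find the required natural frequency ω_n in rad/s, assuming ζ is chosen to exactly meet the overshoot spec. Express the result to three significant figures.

ζ = −ln(OS)/√(π² + (ln OS)²). With OS = 0.297, ln OS = −1.214 and ζ = 1.214/3.368 = 0.360.
Then ω_n = 4/(ζ t_s) = 4/(0.360 × 1.70) = 6.53 rad/s.

ω_n ≈ 6.53 rad/s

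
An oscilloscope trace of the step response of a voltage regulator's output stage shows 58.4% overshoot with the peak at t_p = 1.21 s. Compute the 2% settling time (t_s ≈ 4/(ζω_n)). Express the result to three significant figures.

ζ from %OS: ζ = |ln 0.584|/√(π²+ln²0.584) = 0.169.
From t_p = π/ω_d, ω_d = π/1.21 = 2.60 rad/s, so ω_n = ω_d/√(1−ζ²) = 2.63 rad/s.
t_s ≈ 4/(ζω_n) = 4/(0.169·2.63) = 9.00 s.

t_s ≈ 9.00 s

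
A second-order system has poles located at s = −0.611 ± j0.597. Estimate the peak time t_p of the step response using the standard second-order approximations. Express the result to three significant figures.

t_p = π/ω_d with ω_d = 0.597 (the imaginary part), so t_p = 5.26 s.

t_p ≈ 5.26 s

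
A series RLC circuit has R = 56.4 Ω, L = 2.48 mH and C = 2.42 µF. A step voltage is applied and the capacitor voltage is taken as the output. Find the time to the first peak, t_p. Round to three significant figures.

For a series RLC circuit (capacitor voltage as output), ω_n = 1/√(LC) = 1/√(2.48 mH · 2.42 µF) = 12900 rad/s.
ζ = (R/2)·√(C/L) = (56.4/2)·√(2.42 µF/2.48 mH) = 0.881.
ω_d = 12900·√(1 − 0.881²) = 6110 rad/s. t_p = π/ω_d = 0.000514 s.

t_p ≈ 0.000514 s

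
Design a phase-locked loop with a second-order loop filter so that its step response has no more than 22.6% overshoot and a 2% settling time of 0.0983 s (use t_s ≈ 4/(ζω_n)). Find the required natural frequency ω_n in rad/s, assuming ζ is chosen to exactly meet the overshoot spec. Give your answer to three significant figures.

From %OS = 100·exp(−πζ/√(1−ζ²)), invert to get ζ = −ln(OS)/√(π² + ln²(OS)) with OS = 0.226.
−ln 0.226 = 1.487, so ζ = 1.487/√(π² + 2.212) = 0.428.
Then ω_n = 4/(ζ t_s) = 4/(0.428 × 0.0983) = 95.1 rad/s.

ω_n ≈ 95.1 rad/s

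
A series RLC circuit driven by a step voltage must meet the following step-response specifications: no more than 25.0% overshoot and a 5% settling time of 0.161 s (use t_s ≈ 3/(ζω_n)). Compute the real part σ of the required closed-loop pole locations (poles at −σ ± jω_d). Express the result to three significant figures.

The settling-time spec alone fixes σ = ζω_n = 3/t_s = 3/0.161 = 18.6.
(Overshoot then fixes ζ = 0.404 and hence ω_d = σ·√(1−ζ²)/ζ = 42.2 rad/s.)

σ ≈ 18.6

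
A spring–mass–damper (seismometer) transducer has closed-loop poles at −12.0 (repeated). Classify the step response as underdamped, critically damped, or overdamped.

Since there is a repeated negative-real pole, the response is critically damped.

critically damped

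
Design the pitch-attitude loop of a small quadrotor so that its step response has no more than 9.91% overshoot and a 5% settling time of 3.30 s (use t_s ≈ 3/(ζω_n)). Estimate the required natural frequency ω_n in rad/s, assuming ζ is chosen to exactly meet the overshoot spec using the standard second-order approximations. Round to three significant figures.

ω_n ≈ 1.53 rad/s

From %OS = 100·exp(−πζ/√(1−ζ²)), invert to get ζ = −ln(OS)/√(π² + ln²(OS)) with OS = 0.0991.
−ln 0.0991 = 2.312, so ζ = 2.312/√(π² + 5.344) = 0.593.
From t_s ≈ 3/(ζω_n): ω_n = 3/(ζ·t_s) = 3/(0.593·3.30) = 1.53 rad/s.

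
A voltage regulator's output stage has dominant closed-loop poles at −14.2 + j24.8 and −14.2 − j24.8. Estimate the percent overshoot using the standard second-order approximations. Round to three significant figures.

%OS ≈ 16.5%

The poles are at −σ ± jω_d with σ = 14.2 and ω_d = 24.8, so ω_n = √(σ²+ω_d²) = 28.6 rad/s and ζ = σ/ω_n = 0.497.
%OS = 100·exp(−πζ/√(1−ζ²)) = 16.5%.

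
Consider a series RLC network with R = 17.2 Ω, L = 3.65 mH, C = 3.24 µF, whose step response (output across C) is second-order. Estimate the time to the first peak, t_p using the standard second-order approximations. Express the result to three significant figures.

For a series RLC circuit (capacitor voltage as output), ω_n = 1/√(LC) = 1/√(3.65 mH · 3.24 µF) = 9200 rad/s.
ζ = (R/2)·√(C/L) = (17.2/2)·√(3.24 µF/3.65 mH) = 0.256.
ω_d = 9200·√(1 − 0.256²) = 8890 rad/s. t_p = π/ω_d = 0.000353 s.

t_p ≈ 0.000353 s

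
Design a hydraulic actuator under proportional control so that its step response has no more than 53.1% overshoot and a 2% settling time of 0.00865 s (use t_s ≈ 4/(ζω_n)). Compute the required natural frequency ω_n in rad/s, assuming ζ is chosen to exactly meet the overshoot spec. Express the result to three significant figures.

ζ = −ln(OS)/√(π² + (ln OS)²). With OS = 0.531, ln OS = −0.6330 and ζ = 0.6330/3.205 = 0.198.
Then ω_n = 4/(ζ t_s) = 4/(0.198 × 0.00865) = 2340 rad/s.

ω_n ≈ 2340 rad/s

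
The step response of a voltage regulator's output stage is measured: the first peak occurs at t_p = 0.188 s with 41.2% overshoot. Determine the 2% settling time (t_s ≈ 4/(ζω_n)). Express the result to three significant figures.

t_s ≈ 0.848 s

ζ from %OS: ζ = |ln 0.412|/√(π²+ln²0.412) = 0.272.
From t_p = π/ω_d, ω_d = π/0.188 = 16.7 rad/s, so ω_n = ω_d/√(1−ζ²) = 17.4 rad/s.
t_s ≈ 4/(ζω_n) = 4/(0.272·17.4) = 0.848 s.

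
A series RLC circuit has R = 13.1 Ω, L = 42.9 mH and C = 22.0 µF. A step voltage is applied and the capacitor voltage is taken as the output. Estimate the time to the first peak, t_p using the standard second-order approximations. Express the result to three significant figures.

For a series RLC circuit (capacitor voltage as output), ω_n = 1/√(LC) = 1/√(42.9 mH · 22.0 µF) = 1030 rad/s.
ζ = (R/2)·√(C/L) = (13.1/2)·√(22.0 µF/42.9 mH) = 0.148.
ω_d = 1030·√(1 − 0.148²) = 1020 rad/s. t_p = π/ω_d = 0.00309 s.

t_p ≈ 0.00309 s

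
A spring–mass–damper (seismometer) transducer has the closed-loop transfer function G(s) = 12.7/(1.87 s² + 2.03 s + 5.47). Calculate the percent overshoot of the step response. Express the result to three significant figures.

%OS ≈ 34.9%

Dividing through by 1.87: denominator becomes s² + 1.086 s + 2.925.
So ω_n = √2.925 = 1.71 rad/s and ζ = 1.086/(2·1.71) = 0.317.
Overshoot: exp(−π·0.317/√(1−0.317²)) = 0.349, i.e. 34.9%.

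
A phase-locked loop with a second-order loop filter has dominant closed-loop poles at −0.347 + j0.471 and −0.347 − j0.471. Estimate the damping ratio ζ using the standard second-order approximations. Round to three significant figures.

ζ ≈ 0.593

With σ = 0.347, ω_d = 0.471: ω_n = √(σ²+ω_d²) = 0.585 rad/s, ζ = σ/ω_n = 0.593.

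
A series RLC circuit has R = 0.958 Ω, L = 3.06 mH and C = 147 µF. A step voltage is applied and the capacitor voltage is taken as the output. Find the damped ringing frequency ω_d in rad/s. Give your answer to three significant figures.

For a series RLC circuit (capacitor voltage as output), ω_n = 1/√(LC) = 1/√(3.06 mH · 147 µF) = 1490 rad/s.
ζ = (R/2)·√(C/L) = (0.958/2)·√(147 µF/3.06 mH) = 0.105.
ω_d = ω_n√(1−ζ²) = 1480 rad/s.

ω_d ≈ 1480 rad/s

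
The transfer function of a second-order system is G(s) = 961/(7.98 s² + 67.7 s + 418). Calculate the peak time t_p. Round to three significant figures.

Dividing through by 7.98: denominator becomes s² + 8.484 s + 52.38.
So ω_n = √52.38 = 7.24 rad/s and ζ = 8.484/(2·7.24) = 0.586.
ω_d = ω_n√(1−ζ²) = 5.86 rad/s. t_p = π/ω_d = 0.536 s.

t_p ≈ 0.536 s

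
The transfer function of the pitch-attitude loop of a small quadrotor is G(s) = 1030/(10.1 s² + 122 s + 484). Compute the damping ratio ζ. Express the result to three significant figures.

Dividing through by 10.1: denominator becomes s² + 12.08 s + 47.92.
So ω_n = √47.92 = 6.92 rad/s and ζ = 12.08/(2·6.92) = 0.872.

ζ ≈ 0.872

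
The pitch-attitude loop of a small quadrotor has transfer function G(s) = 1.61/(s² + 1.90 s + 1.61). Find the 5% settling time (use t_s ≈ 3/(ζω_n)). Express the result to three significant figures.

Comparing the denominator to s² + 2ζω_n s + ω_n²: ω_n = √1.61 = 1.27 rad/s, and 2ζω_n = 1.90 so ζ = 1.90/(2·1.27) = 0.749.
t_s ≈ 3/(ζω_n) = 3/(0.749·1.27) = 3.16 s.

t_s ≈ 3.16 s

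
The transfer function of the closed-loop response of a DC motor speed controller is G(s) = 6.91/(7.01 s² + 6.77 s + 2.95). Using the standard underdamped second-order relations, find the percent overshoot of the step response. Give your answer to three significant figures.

%OS ≈ 3.01%

Dividing through by 7.01: denominator becomes s² + 0.9658 s + 0.4208.
So ω_n = √0.4208 = 0.649 rad/s and ζ = 0.9658/(2·0.649) = 0.744.
%OS = 100 e^{−πζ/√(1−ζ²)} with ζ = 0.744 gives 3.01%.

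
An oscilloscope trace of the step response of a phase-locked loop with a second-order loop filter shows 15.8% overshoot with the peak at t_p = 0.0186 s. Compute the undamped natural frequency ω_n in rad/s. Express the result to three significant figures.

The overshoot fixes ζ = −ln(OS)/√(π²+ln²(OS)) = 0.506.
From t_p = π/ω_d, ω_d = π/0.0186 = 169 rad/s, so ω_n = ω_d/√(1−ζ²) = 196 rad/s.

ω_n ≈ 196 rad/s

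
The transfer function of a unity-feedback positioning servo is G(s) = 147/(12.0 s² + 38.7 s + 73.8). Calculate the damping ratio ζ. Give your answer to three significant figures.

Dividing through by 12.0: denominator becomes s² + 3.225 s + 6.150.
So ω_n = √6.150 = 2.48 rad/s and ζ = 3.225/(2·2.48) = 0.650.

ζ ≈ 0.650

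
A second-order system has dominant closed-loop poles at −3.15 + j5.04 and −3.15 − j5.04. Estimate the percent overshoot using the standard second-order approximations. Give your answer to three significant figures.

%OS ≈ 14.0%

|pole| = ω_n = √(3.15² + 5.04²) = 5.94 rad/s; ζ = cos θ = σ/ω_n = 0.530.
%OS = 100·exp(−πζ/√(1−ζ²)) = 14.0%.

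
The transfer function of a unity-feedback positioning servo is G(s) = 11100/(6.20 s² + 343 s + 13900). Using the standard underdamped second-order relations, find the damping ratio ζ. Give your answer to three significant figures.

ζ ≈ 0.584

Dividing through by 6.20: denominator becomes s² + 55.32 s + 2242.
So ω_n = √2242 = 47.3 rad/s and ζ = 55.32/(2·47.3) = 0.584.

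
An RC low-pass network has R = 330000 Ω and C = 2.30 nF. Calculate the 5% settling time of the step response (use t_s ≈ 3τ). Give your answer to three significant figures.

t_s ≈ 0.00228 s

τ = RC = 330000 × 2.30 nF = 0.000759 s.
t_s ≈ 3τ = 0.00228 s.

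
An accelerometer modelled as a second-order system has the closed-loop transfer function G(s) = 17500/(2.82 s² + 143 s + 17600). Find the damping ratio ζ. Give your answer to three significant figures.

ζ ≈ 0.321

Dividing through by 2.82: denominator becomes s² + 50.71 s + 6241.
So ω_n = √6241 = 79.0 rad/s and ζ = 50.71/(2·79.0) = 0.321.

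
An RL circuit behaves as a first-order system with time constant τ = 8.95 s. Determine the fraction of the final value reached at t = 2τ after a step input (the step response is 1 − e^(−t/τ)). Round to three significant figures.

y(t)/y_∞ = 1 − e^(−t/τ) = 1 − e^(−2) = 1 − e^(−2.00) = 0.865.

y/y_∞ ≈ 0.865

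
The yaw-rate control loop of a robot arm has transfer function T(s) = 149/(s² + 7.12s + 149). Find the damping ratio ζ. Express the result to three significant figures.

ζ ≈ 0.292

ω_n = √149 = 12.2 rad/s; ζ = 7.12/(2·12.2) = 0.292.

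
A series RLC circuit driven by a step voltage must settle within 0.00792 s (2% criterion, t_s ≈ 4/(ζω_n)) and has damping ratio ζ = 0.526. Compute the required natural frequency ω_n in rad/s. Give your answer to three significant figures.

ω_n ≈ 960 rad/s

Rearranging t_s ≈ 4/(ζω_n) gives ω_n = 4/(ζ·t_s) = 4/(0.526 × 0.00792) = 960 rad/s.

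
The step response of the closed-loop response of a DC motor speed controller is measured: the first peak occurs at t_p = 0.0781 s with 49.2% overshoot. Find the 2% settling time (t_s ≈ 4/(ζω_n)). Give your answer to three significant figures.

ζ from %OS: ζ = |ln 0.492|/√(π²+ln²0.492) = 0.220.
t_p = π/ω_d ⇒ ω_d = 40.2 rad/s; then ω_n = ω_d/√(1−ζ²) = 41.2 rad/s.
t_s ≈ 4/(ζω_n) = 4/(0.220·41.2) = 0.440 s.

t_s ≈ 0.440 s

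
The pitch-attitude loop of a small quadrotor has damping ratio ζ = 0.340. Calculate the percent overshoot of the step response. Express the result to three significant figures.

For an underdamped second-order system, %OS = 100·exp(−πζ/√(1−ζ²)).
πζ/√(1−ζ²) = π·0.340/√(1−0.116) = 1.136, so %OS = 100·e^(−1.136) = 32.1%.

%OS ≈ 32.1%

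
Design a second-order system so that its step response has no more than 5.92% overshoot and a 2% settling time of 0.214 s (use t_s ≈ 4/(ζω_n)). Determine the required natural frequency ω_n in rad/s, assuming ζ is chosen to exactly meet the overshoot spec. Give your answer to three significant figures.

ω_n ≈ 27.9 rad/s

Inverting the overshoot relation: ζ = |ln 0.0592|/√(π² + ln²0.0592) = 0.669.
Then ω_n = 4/(ζ t_s) = 4/(0.669 × 0.214) = 27.9 rad/s.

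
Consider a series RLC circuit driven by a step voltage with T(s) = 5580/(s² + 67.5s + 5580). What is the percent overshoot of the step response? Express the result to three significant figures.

%OS ≈ 20.4%

ω_n = √5580 = 74.7 rad/s; ζ = 67.5/(2·74.7) = 0.452.
%OS = 100·exp(−πζ/√(1−ζ²)) = 20.4%.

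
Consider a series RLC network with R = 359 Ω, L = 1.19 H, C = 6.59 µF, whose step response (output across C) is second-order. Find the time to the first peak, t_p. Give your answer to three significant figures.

t_p ≈ 0.00971 s

For a series RLC circuit (capacitor voltage as output), ω_n = 1/√(LC) = 1/√(1.19 H · 6.59 µF) = 357 rad/s.
ζ = (R/2)·√(C/L) = (359/2)·√(6.59 µF/1.19 H) = 0.422.
ω_d = 357·√(1 − 0.422²) = 324 rad/s. t_p = π/ω_d = 0.00971 s.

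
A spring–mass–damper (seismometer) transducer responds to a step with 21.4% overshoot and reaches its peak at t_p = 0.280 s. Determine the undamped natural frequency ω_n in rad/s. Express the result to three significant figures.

ω_n ≈ 12.5 rad/s

The overshoot fixes ζ = −ln(OS)/√(π²+ln²(OS)) = 0.441.
t_p = π/ω_d ⇒ ω_d = 11.2 rad/s; then ω_n = ω_d/√(1−ζ²) = 12.5 rad/s.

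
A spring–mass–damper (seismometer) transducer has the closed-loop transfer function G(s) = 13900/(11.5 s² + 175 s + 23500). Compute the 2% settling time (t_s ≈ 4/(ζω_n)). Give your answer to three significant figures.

Dividing through by 11.5: denominator becomes s² + 15.22 s + 2043.
So ω_n = √2043 = 45.2 rad/s and ζ = 15.22/(2·45.2) = 0.168.
t_s ≈ 4/(ζω_n) = 0.526 s.

t_s ≈ 0.526 s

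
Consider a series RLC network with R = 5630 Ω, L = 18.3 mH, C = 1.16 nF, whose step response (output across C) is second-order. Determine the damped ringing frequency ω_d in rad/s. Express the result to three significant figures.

ω_d ≈ 153000 rad/s

For a series RLC circuit (capacitor voltage as output), ω_n = 1/√(LC) = 1/√(18.3 mH · 1.16 nF) = 217000 rad/s.
ζ = (R/2)·√(C/L) = (5630/2)·√(1.16 nF/18.3 mH) = 0.709.
ω_d = 217000·√(1 − 0.709²) = 153000 rad/s.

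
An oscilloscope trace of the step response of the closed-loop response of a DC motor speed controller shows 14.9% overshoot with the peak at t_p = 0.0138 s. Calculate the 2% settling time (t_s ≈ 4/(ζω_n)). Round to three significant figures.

The overshoot fixes ζ = −ln(OS)/√(π²+ln²(OS)) = 0.518.
t_p = π/ω_d ⇒ ω_d = 228 rad/s; then ω_n = ω_d/√(1−ζ²) = 266 rad/s.
t_s ≈ 4/(ζω_n) = 4/(0.518·266) = 0.0290 s.

t_s ≈ 0.0290 s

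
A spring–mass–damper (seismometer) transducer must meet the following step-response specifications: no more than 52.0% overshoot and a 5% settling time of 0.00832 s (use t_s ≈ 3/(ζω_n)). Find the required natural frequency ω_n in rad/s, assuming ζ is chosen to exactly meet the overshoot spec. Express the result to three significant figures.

ζ = −ln(OS)/√(π² + (ln OS)²). With OS = 0.520, ln OS = −0.6539 and ζ = 0.6539/3.209 = 0.204.
From t_s ≈ 3/(ζω_n): ω_n = 3/(ζ·t_s) = 3/(0.204·0.00832) = 1770 rad/s.

ω_n ≈ 1770 rad/s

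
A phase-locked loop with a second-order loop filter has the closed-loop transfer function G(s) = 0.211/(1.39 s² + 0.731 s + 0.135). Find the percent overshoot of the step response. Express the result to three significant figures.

Dividing through by 1.39: denominator becomes s² + 0.5259 s + 0.09712.
So ω_n = √0.09712 = 0.312 rad/s and ζ = 0.5259/(2·0.312) = 0.844.
%OS = 100 e^{−πζ/√(1−ζ²)} with ζ = 0.844 gives 0.716%.

%OS ≈ 0.716%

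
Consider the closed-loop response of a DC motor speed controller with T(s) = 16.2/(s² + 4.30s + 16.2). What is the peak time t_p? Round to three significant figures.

t_p ≈ 0.923 s

ω_n = √16.2 = 4.02 rad/s; ζ = 4.30/(2·4.02) = 0.534.
The damped frequency ω_d = ω_n√(1−ζ²) = 3.40 rad/s. Then t_p = π/ω_d = 0.923 s.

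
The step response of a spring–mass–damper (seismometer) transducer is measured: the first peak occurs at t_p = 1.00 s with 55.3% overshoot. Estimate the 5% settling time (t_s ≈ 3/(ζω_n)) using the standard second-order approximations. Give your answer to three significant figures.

From the overshoot, ζ = −ln(OS)/√(π²+ln²(OS)) = 0.185.
t_p = π/ω_d ⇒ ω_d = 3.14 rad/s; then ω_n = ω_d/√(1−ζ²) = 3.20 rad/s.
t_s ≈ 3/(ζω_n) = 3/(0.185·3.20) = 5.06 s.

t_s ≈ 5.06 s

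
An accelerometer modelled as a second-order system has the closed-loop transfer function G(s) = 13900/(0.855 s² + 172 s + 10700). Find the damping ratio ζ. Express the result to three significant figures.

Dividing through by 0.855: denominator becomes s² + 201.2 s + 12510.
So ω_n = √12510 = 112 rad/s and ζ = 201.2/(2·112) = 0.899.

ζ ≈ 0.899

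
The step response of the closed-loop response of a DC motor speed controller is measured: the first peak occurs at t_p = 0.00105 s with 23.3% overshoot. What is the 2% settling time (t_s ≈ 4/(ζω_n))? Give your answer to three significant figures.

From the overshoot, ζ = −ln(OS)/√(π²+ln²(OS)) = 0.421.
t_p = π/ω_d ⇒ ω_d = 2990 rad/s; then ω_n = ω_d/√(1−ζ²) = 3300 rad/s.
t_s ≈ 4/(ζω_n) = 4/(0.421·3300) = 0.00288 s.

t_s ≈ 0.00288 s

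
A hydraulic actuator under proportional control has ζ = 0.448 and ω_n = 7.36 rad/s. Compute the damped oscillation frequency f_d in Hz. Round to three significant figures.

f_d ≈ 1.05 Hz

ω_d = ω_n√(1−ζ²) = 7.36·√0.799 = 6.58 rad/s.
f_d = ω_d/(2π) = 1.05 Hz.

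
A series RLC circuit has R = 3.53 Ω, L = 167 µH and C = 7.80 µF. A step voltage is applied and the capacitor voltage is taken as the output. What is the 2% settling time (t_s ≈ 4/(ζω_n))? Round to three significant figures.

For a series RLC circuit (capacitor voltage as output), ω_n = 1/√(LC) = 1/√(167 µH · 7.80 µF) = 27700 rad/s.
ζ = (R/2)·√(C/L) = (3.53/2)·√(7.80 µF/167 µH) = 0.381.
t_s ≈ 4/(ζω_n) = 0.000378 s.

t_s ≈ 0.000378 s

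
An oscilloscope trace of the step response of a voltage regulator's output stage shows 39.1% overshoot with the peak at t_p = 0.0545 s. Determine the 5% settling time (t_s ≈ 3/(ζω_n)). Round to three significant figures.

t_s ≈ 0.174 s

From the overshoot, ζ = −ln(OS)/√(π²+ln²(OS)) = 0.286.
From t_p = π/ω_d, ω_d = π/0.0545 = 57.6 rad/s, so ω_n = ω_d/√(1−ζ²) = 60.2 rad/s.
t_s ≈ 3/(ζω_n) = 3/(0.286·60.2) = 0.174 s.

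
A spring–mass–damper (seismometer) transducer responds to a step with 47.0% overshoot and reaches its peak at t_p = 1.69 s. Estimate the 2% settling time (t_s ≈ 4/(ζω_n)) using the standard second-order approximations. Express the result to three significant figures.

From the overshoot, ζ = −ln(OS)/√(π²+ln²(OS)) = 0.234.
t_p = π/ω_d ⇒ ω_d = 1.86 rad/s; then ω_n = ω_d/√(1−ζ²) = 1.91 rad/s.
t_s ≈ 4/(ζω_n) = 4/(0.234·1.91) = 8.95 s.

t_s ≈ 8.95 s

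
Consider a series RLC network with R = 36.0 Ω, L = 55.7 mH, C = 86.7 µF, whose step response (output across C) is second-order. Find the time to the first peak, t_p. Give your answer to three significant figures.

For a series RLC circuit (capacitor voltage as output), ω_n = 1/√(LC) = 1/√(55.7 mH · 86.7 µF) = 455 rad/s.
ζ = (R/2)·√(C/L) = (36.0/2)·√(86.7 µF/55.7 mH) = 0.710.
ω_d = ω_n√(1−ζ²) = 320 rad/s. t_p = π/ω_d = 0.00981 s.

t_p ≈ 0.00981 s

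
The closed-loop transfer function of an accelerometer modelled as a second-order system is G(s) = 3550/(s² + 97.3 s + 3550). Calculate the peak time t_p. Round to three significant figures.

t_p ≈ 0.0913 s

Comparing the denominator to s² + 2ζω_n s + ω_n²: ω_n = √3550 = 59.6 rad/s, and 2ζω_n = 97.3 so ζ = 97.3/(2·59.6) = 0.817.
ω_d = ω_n√(1−ζ²) = 34.4 rad/s. Then t_p = π/ω_d = 0.0913 s.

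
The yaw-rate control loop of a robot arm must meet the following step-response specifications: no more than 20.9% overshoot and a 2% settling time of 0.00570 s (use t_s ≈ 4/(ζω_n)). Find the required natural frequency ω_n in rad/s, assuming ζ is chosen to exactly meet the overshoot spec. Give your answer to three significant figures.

ω_n ≈ 1570 rad/s

From %OS = 100·exp(−πζ/√(1−ζ²)), invert to get ζ = −ln(OS)/√(π² + ln²(OS)) with OS = 0.209.
−ln 0.209 = 1.565, so ζ = 1.565/√(π² + 2.451) = 0.446.
From t_s ≈ 4/(ζω_n): ω_n = 4/(ζ·t_s) = 4/(0.446·0.00570) = 1570 rad/s.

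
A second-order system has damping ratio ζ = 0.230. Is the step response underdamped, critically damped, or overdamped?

underdamped

Since ζ = 0.230 < 1, the system is underdamped.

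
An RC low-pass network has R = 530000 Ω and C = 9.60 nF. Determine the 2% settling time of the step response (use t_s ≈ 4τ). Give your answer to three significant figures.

τ = RC = 530000 × 9.60 nF = 0.00509 s.
t_s ≈ 4τ = 0.0204 s.

t_s ≈ 0.0204 s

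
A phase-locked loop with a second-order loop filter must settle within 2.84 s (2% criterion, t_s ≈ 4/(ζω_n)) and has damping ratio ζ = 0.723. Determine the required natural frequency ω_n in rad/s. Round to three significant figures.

ω_n ≈ 1.95 rad/s

Rearranging t_s ≈ 4/(ζω_n) gives ω_n = 4/(ζ·t_s) = 4/(0.723 × 2.84) = 1.95 rad/s.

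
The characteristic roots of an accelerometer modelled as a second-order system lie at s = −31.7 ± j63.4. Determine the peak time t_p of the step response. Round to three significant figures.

t_p ≈ 0.0496 s

t_p = π/ω_d with ω_d = 63.4 (the imaginary part), so t_p = 0.0496 s.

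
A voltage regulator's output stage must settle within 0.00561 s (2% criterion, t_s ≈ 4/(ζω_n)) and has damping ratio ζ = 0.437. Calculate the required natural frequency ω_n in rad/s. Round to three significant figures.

Rearranging t_s ≈ 4/(ζω_n) gives ω_n = 4/(ζ·t_s) = 4/(0.437 × 0.00561) = 1630 rad/s.

ω_n ≈ 1630 rad/s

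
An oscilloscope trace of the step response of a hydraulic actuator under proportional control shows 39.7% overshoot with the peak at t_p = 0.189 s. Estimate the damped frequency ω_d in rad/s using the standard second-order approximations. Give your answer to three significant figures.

ω_d ≈ 16.6 rad/s

t_p = π/ω_d, so ω_d = π/0.189 = 16.6 rad/s.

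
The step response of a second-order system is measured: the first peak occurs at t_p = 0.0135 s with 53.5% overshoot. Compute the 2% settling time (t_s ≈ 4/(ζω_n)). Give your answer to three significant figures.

t_s ≈ 0.0863 s

The overshoot fixes ζ = −ln(OS)/√(π²+ln²(OS)) = 0.195.
t_p = π/ω_d ⇒ ω_d = 233 rad/s; then ω_n = ω_d/√(1−ζ²) = 237 rad/s.
t_s ≈ 4/(ζω_n) = 4/(0.195·237) = 0.0863 s.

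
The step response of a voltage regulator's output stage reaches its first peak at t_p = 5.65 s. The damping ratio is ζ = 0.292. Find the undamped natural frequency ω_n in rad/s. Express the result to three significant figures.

ω_n ≈ 0.581 rad/s

Peak time t_p = π/ω_d, so ω_d = π/t_p = π/5.65 = 0.556 rad/s.
ω_n = ω_d/√(1−ζ²) = 0.556/√0.915 = 0.581 rad/s.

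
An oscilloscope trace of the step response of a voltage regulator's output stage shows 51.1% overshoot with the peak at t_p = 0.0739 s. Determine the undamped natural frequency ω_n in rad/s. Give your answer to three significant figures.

From the overshoot, ζ = −ln(OS)/√(π²+ln²(OS)) = 0.209.
t_p = π/ω_d ⇒ ω_d = 42.5 rad/s; then ω_n = ω_d/√(1−ζ²) = 43.5 rad/s.

ω_n ≈ 43.5 rad/s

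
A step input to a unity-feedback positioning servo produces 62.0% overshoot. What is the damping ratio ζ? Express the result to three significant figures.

ζ = −ln(OS)/√(π² + (ln OS)²). With OS = 0.620, ln OS = −0.4780 and ζ = 0.4780/3.178 = 0.150.

ζ ≈ 0.150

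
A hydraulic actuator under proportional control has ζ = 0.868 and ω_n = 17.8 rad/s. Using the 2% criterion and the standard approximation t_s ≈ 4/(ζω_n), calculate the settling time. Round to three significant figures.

t_s ≈ 4/(ζω_n) = 4/(0.868 × 17.8) = 0.259 s.

t_s ≈ 0.259 s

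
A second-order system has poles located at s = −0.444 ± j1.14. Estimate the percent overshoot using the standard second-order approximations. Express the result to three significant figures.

%OS ≈ 29.4%

|pole| = ω_n = √(0.444² + 1.14²) = 1.22 rad/s; ζ = cos θ = σ/ω_n = 0.363.
Overshoot: exp(−π·0.363/√(1−0.363²)) = 0.294, i.e. 29.4%.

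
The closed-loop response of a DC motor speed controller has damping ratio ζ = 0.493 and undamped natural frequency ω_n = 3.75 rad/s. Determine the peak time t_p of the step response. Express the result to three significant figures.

The damped frequency is ω_d = ω_n√(1−ζ²) = 3.75·√(1−0.243) = 3.26 rad/s.
Peak time t_p = π/ω_d = π/3.26 = 0.963 s.

t_p ≈ 0.963 s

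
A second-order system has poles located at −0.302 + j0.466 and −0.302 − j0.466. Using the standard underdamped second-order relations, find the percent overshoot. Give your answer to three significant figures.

%OS ≈ 13.1%

|pole| = ω_n = √(0.302² + 0.466²) = 0.555 rad/s; ζ = cos θ = σ/ω_n = 0.544.
%OS = 100 e^{−πζ/√(1−ζ²)} with ζ = 0.544 gives 13.1%.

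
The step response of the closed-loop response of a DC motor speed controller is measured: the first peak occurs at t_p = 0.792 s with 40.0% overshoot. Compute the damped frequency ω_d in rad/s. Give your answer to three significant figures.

t_p = π/ω_d, so ω_d = π/0.792 = 3.97 rad/s.

ω_d ≈ 3.97 rad/s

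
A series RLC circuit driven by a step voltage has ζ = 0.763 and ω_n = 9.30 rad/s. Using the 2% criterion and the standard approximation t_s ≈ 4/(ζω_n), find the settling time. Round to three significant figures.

t_s ≈ 0.564 s

t_s ≈ 4/(ζω_n) = 4/(0.763 × 9.30) = 0.564 s.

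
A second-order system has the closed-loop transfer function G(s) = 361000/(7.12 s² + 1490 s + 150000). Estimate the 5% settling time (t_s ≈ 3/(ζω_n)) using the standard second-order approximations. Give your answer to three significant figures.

Dividing through by 7.12: denominator becomes s² + 209.3 s + 21070.
So ω_n = √21070 = 145 rad/s and ζ = 209.3/(2·145) = 0.721.
t_s ≈ 3/(ζω_n) = 0.0287 s.

t_s ≈ 0.0287 s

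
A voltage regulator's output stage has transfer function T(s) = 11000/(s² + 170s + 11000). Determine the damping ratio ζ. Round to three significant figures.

ω_n = √11000 = 105 rad/s; ζ = 170/(2·105) = 0.810.

ζ ≈ 0.810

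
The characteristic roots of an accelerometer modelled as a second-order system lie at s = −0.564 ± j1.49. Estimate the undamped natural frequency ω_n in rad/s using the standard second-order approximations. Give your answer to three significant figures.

|pole| = ω_n = √(0.564² + 1.49²) = 1.59 rad/s; ζ = cos θ = σ/ω_n = 0.354.

ω_n ≈ 1.59 rad/s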